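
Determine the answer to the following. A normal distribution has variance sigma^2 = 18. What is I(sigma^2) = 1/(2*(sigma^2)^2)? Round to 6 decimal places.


Fisher information for variance: I(sigma^2) = 1/(2*sigma^4).
sigma^2 = 18, so sigma^4 = 324.
I = 1/(2*324) = 1/648 = 0.001543

0.001543


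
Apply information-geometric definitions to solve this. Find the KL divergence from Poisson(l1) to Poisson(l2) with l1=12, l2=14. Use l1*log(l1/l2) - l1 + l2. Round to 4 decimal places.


KL divergence for Poisson:
KL = l1*log(l1/l2) - l1 + l2.
l1 = 12, l2 = 14.
log(12/14) = -0.154151.
l1*log(l1/l2) = 12 * -0.154151 = -1.849808.
KL = -1.849808 - 12 + 14 = 0.1502

0.1502


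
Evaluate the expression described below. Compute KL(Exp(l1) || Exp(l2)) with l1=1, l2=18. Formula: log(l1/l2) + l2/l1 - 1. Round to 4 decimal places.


KL divergence for exponential family:
KL = log(l1/l2) + l2/l1 - 1.
log(1/18) = -2.890372.
18/1 = 18.0.
KL = -2.890372 + 18.0 - 1 = 14.1096

14.1096


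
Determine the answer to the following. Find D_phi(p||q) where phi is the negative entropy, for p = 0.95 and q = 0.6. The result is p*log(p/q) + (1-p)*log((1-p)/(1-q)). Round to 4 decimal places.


Bregman divergence with negative entropy generator:
D = p*log(p/q) + (1-p)*log((1-p)/(1-q)).
p = 0.95, q = 0.6.
p*log(p/q) = 0.95*log(0.95/0.6) = 0.436556.
(1-p)*log((1-p)/(1-q)) = 0.05*log(0.05/0.4) = -0.103972.
D = 0.436556 + -0.103972 = 0.3326

0.3326


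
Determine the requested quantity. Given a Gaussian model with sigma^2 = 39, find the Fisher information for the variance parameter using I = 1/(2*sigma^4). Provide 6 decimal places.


Fisher information for variance: I(sigma^2) = 1/(2*sigma^4).
sigma^2 = 39, so sigma^4 = 1521.
I = 1/(2*1521) = 1/3042 = 0.000329

0.000329


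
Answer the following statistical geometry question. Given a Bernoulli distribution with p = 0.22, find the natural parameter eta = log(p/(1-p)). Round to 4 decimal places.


Natural parameter for Bernoulli: eta = log(p/(1-p)).
p = 0.22, 1-p = 0.78.
p/(1-p) = 0.282051.
eta = log(0.282051) = -1.2657

-1.2657


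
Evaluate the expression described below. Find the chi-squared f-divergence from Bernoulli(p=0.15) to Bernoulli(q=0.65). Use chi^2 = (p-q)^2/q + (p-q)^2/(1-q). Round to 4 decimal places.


Chi-squared divergence between Bernoulli distributions:
chi^2 = (p-q)^2/q + (p-q)^2/(1-q).
p = 0.15, q = 0.65, p-q = -0.5.
(p-q)^2 = 0.25.
term1 = 0.25/0.65 = 0.384615.
term2 = 0.25/0.35 = 0.714286.
chi^2 = 0.384615 + 0.714286 = 1.0989

1.0989


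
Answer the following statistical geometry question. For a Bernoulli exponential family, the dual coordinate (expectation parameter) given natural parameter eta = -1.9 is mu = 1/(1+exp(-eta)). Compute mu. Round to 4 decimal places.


Dual coordinate (expectation parameter) for Bernoulli:
mu = 1/(1+exp(-eta)).
eta = -1.9.
exp(-eta) = exp(1.9) = 6.685894.
mu = 1/(1+6.685894) = 0.1301

0.1301


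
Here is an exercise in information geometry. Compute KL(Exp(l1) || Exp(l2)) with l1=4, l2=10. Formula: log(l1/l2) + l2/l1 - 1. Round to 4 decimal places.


KL divergence for exponential family:
KL = log(l1/l2) + l2/l1 - 1.
log(4/10) = -0.916291.
10/4 = 2.5.
KL = -0.916291 + 2.5 - 1 = 0.5837

0.5837


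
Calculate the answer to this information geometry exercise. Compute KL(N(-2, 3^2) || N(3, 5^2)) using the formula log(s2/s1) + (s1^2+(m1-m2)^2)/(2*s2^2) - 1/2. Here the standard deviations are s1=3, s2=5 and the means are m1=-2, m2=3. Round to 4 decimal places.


KL divergence between normal distributions:
KL = log(s2/s1) + (s1^2 + (m1-m2)^2)/(2*s2^2) - 1/2.
log(5/3) = 0.510826.
(3^2 + (-2-3)^2)/(2*5^2) = (9 + 25)/50 = 0.68.
KL = 0.510826 + 0.68 - 0.5 = 0.6908

0.6908


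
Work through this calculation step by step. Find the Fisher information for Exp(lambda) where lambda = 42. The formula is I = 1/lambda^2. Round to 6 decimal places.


Fisher information for exponential: I(lambda) = 1/lambda^2.
lambda = 42, lambda^2 = 1764.
I = 1/1764 = 0.000567

0.000567


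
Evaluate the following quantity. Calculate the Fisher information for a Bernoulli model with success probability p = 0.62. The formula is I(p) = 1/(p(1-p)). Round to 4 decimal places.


For Bernoulli(p), Fisher information is I(p) = 1/(p*(1-p)).
p = 0.62, 1-p = 0.38.
p*(1-p) = 0.2356.
I(p) = 1/0.2356 = 4.2445

4.2445


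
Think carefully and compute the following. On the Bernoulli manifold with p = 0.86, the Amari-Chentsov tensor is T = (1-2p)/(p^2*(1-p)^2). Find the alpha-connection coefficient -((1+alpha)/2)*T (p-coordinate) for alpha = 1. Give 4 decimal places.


Skewness (Amari-Chentsov) tensor: T = (1-2p)/(p^2*(1-p)^2).
p = 0.86, 1-2p = -0.72, p^2 = 0.7396, (1-p)^2 = 0.0196.
T = -0.72/(0.7396 * 0.0196) = -49.668326.
In the p-coordinate, Gamma^(alpha) = Gamma^(0) - (alpha/2)*T with Gamma^(0) = (1/2)*g'(p) = -T/2,
so Gamma^(alpha) = -((1+alpha)/2)*T.
alpha = 1, -(1+alpha)/2 = -1.0.
Gamma = -1.0 * -49.668326 = 49.6683

49.6683


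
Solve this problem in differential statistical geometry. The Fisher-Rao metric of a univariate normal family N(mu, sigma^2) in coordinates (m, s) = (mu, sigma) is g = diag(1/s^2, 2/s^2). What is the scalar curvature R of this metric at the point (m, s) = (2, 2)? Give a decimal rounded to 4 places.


The metric has the form g = (A dm^2 + B ds^2)/s^2 with A = 1, B = 2.
Substitute u = sqrt(A/B)*m: g = B*(du^2 + ds^2)/s^2, i.e. B times the
Poincare upper half-plane metric, which has constant Gaussian curvature -1.
Scaling a 2D metric by a constant c divides the Gaussian curvature by c,
so K = -1/B = -1/(2) = -0.5000 everywhere (the point (m, s) = (2, 2) is irrelevant:
the curvature is constant).
Scalar curvature in dimension 2: R = 2K = -2/(2) = -1.0000.

-1.0000


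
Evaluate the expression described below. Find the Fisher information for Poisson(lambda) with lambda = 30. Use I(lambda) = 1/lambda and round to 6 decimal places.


Fisher information for Poisson: I(lambda) = 1/lambda.
lambda = 30.
I(lambda) = 1/30 = 0.033333

0.033333


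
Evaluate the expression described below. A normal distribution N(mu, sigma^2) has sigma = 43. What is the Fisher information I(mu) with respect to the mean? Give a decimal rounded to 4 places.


The Fisher information for the mean of a normal distribution is I(mu) = 1/sigma^2.
sigma = 43, so sigma^2 = 1849.
I(mu) = 1/1849 = 0.0005

0.0005


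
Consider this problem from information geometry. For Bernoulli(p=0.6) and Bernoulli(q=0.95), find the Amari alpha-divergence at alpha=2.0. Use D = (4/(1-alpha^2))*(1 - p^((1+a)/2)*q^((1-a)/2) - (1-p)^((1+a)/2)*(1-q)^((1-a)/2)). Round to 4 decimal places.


Amari alpha-divergence:
D = (4/(1-alpha^2))*(1 - p^((1+a)/2)*q^((1-a)/2) - (1-p)^((1+a)/2)*(1-q)^((1-a)/2)).
alpha = 2.0, p = 0.6, q = 0.95.
e1 = (1+alpha)/2 = 1.5, e2 = (1-alpha)/2 = -0.5.
t1 = p^e1 * q^e2 = 0.6^1.5 * 0.95^-0.5 = 0.476832.
t2 = (1-p)^e1 * (1-q)^e2 = 0.4^1.5 * 0.05^-0.5 = 1.131371.
4/(1-alpha^2) = -1.333333.
D = -1.333333*(1 - 0.476832 - 1.131371) = 0.8109

0.8109


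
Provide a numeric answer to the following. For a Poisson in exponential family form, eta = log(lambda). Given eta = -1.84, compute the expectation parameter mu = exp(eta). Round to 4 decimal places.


Expectation parameter for Poisson exponential family:
mu = exp(eta).
eta = -1.84.
mu = exp(-1.84) = 0.1588

0.1588


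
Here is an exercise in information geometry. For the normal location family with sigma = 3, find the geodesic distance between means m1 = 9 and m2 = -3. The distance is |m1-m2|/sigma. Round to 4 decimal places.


On the fixed-variance normal subfamily, geodesic distance = |m1-m2|/sigma.
|9 - -3| = 12.
sigma = 3.
d = 12/3 = 4.0000

4.0000


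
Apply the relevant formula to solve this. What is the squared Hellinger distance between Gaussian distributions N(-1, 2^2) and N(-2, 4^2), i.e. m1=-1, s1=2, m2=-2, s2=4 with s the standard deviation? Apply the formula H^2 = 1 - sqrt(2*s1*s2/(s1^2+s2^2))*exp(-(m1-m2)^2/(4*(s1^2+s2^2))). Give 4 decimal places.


Squared Hellinger distance for Gaussians:
H^2 = 1 - sqrt(2*s1*s2/(s1^2+s2^2)) * exp(-(m1-m2)^2/(4*(s1^2+s2^2))).
s1^2 = 4, s2^2 = 16, s1^2+s2^2 = 20.
sqrt(2*2*4/(20)) = 0.894427.
(m1-m2)^2 = (1)^2 = 1.
exp(-1/(4*20)) = exp(-0.0125) = 0.987578.
H^2 = 1 - 0.894427*0.987578 = 0.1167

0.1167


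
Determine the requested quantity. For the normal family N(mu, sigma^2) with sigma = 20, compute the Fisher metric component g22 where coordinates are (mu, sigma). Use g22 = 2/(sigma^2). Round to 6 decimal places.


For the 2-parameter normal family, the Fisher metric has:
  g11 = 1/sigma^2, g22 = 2/sigma^2.
sigma = 20, sigma^2 = 400.
g22 = 0.005000

0.005000


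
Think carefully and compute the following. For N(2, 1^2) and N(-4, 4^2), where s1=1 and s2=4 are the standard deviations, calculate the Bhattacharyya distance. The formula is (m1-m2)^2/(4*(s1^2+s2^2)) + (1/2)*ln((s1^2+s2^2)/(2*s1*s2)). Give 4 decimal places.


Bhattacharyya distance between two Gaussians:
DB = (m1-m2)^2/(4*(s1^2+s2^2)) + (1/2)*ln((s1^2+s2^2)/(2*s1*s2)).
(m1-m2)^2 = (6)^2 = 36.
s1^2+s2^2 = 1 + 16 = 17.
term1 = 36/68 = 0.529412.
term2 = 0.5*ln(17/8.0) = 0.376886.
DB = 0.529412 + 0.376886 = 0.9063

0.9063


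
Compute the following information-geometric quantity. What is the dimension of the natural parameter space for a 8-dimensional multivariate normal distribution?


Exponential family dimension calculation:
For 8-dim MVN: mean has 8 params, covariance has 8*9/2 = 36 unique entries.
Total dim = 8 + 36 = 44.

44


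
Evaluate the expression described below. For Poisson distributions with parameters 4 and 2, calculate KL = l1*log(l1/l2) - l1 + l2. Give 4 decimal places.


KL divergence for Poisson:
KL = l1*log(l1/l2) - l1 + l2.
l1 = 4, l2 = 2.
log(4/2) = 0.693147.
l1*log(l1/l2) = 4 * 0.693147 = 2.772589.
KL = 2.772589 - 4 + 2 = 0.7726

0.7726


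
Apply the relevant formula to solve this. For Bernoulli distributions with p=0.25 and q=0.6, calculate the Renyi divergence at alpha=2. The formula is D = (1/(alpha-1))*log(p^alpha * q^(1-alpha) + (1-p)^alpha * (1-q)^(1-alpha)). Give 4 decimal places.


Renyi divergence of order alpha between Bernoulli distributions:
D = (1/(alpha-1))*log(p^alpha * q^(1-alpha) + (1-p)^alpha * (1-q)^(1-alpha)).
alpha = 2, p = 0.25, q = 0.6.
p^alpha * q^(1-alpha) = 0.25^2 * 0.6^-1 = 0.104167.
(1-p)^alpha * (1-q)^(1-alpha) = 0.75^2 * 0.4^-1 = 1.40625.
sum = 0.104167 + 1.40625 = 1.510417.
D = (1/1)*log(1.510417) = 0.4124

0.4124


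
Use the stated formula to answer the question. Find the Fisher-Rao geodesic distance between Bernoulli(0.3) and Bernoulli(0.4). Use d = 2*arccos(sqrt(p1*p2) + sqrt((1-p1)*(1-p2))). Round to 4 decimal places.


Geodesic distance on Bernoulli manifold:
d(p1,p2) = 2*arccos(sqrt(p1*p2) + sqrt((1-p1)*(1-p2))).
sqrt(p1*p2) = sqrt(0.3*0.4) = 0.34641.
sqrt((1-p1)*(1-p2)) = sqrt(0.7*0.6) = 0.648074.
arg = 0.34641 + 0.648074 = 0.994484.
d = 2*arccos(0.994484) = 0.2102

0.2102


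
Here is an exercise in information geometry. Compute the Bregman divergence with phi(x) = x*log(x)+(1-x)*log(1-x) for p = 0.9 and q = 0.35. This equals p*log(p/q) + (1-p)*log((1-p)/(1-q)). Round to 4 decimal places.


Bregman divergence with negative entropy generator:
D = p*log(p/q) + (1-p)*log((1-p)/(1-q)).
p = 0.9, q = 0.35.
p*log(p/q) = 0.9*log(0.9/0.35) = 0.850015.
(1-p)*log((1-p)/(1-q)) = 0.1*log(0.1/0.65) = -0.18718.
D = 0.850015 + -0.18718 = 0.6628

0.6628


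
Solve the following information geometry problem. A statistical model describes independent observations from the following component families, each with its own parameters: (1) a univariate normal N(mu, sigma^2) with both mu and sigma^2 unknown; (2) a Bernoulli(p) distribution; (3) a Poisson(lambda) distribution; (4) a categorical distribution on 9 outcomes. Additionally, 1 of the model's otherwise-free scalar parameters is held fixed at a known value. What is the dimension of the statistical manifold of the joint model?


The dimension of a statistical manifold equals the number of free
(independent) real parameters of the model. For a product of independent
blocks the parameter counts add.
- normal (mu, sigma^2): 2.
- Bernoulli (p): 1.
- Poisson (lambda): 1.
- categorical on 9 outcomes (probabilities sum to 1): 9-1 = 8.
Total = 2 + 1 + 1 + 8 = 12.
1 parameter(s) fixed at known values: 12 - 1 = 11.
Dimension = 11

11


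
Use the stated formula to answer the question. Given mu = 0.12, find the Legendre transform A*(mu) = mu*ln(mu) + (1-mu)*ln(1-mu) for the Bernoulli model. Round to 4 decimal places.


Legendre transform for Bernoulli:
A*(mu) = mu*log(mu) + (1-mu)*log(1-mu).
mu = 0.12, 1-mu = 0.88.
mu*log(mu) = 0.12*log(0.12) = -0.254432.
(1-mu)*log(1-mu) = 0.88*log(0.88) = -0.112493.
A* = -0.254432 + -0.112493 = -0.3669

-0.3669


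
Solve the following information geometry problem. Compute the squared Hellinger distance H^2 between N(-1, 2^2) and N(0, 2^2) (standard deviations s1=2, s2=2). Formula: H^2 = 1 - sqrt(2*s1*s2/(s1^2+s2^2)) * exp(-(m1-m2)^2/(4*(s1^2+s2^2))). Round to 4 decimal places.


Squared Hellinger distance for Gaussians:
H^2 = 1 - sqrt(2*s1*s2/(s1^2+s2^2)) * exp(-(m1-m2)^2/(4*(s1^2+s2^2))).
s1^2 = 4, s2^2 = 4, s1^2+s2^2 = 8.
sqrt(2*2*2/(8)) = 1.0.
(m1-m2)^2 = (-1)^2 = 1.
exp(-1/(4*8)) = exp(-0.03125) = 0.969233.
H^2 = 1 - 1.0*0.969233 = 0.0308

0.0308


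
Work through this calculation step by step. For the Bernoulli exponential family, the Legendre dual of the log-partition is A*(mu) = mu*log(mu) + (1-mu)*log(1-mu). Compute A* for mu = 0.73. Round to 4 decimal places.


Legendre transform for Bernoulli:
A*(mu) = mu*log(mu) + (1-mu)*log(1-mu).
mu = 0.73, 1-mu = 0.27.
mu*log(mu) = 0.73*log(0.73) = -0.229739.
(1-mu)*log(1-mu) = 0.27*log(0.27) = -0.35352.
A* = -0.229739 + -0.35352 = -0.5833

-0.5833


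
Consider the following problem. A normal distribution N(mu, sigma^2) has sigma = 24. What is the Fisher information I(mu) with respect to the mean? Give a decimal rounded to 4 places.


The Fisher information for the mean of a normal distribution is I(mu) = 1/sigma^2.
sigma = 24, so sigma^2 = 576.
I(mu) = 1/576 = 0.0017

0.0017


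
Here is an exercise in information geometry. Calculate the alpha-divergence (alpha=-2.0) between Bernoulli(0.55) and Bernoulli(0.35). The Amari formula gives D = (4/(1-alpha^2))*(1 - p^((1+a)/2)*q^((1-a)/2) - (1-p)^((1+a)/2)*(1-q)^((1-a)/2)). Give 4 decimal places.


Amari alpha-divergence:
D = (4/(1-alpha^2))*(1 - p^((1+a)/2)*q^((1-a)/2) - (1-p)^((1+a)/2)*(1-q)^((1-a)/2)).
alpha = -2.0, p = 0.55, q = 0.35.
e1 = (1+alpha)/2 = -0.5, e2 = (1-alpha)/2 = 1.5.
t1 = p^e1 * q^e2 = 0.55^-0.5 * 0.35^1.5 = 0.279203.
t2 = (1-p)^e1 * (1-q)^e2 = 0.45^-0.5 * 0.65^1.5 = 0.781203.
4/(1-alpha^2) = -1.333333.
D = -1.333333*(1 - 0.279203 - 0.781203) = 0.0805

0.0805


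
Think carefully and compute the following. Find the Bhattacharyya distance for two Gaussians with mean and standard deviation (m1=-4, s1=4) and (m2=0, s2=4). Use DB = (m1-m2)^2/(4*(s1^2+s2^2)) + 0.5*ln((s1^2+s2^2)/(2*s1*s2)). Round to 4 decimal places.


Bhattacharyya distance between two Gaussians:
DB = (m1-m2)^2/(4*(s1^2+s2^2)) + (1/2)*ln((s1^2+s2^2)/(2*s1*s2)).
(m1-m2)^2 = (-4)^2 = 16.
s1^2+s2^2 = 16 + 16 = 32.
term1 = 16/128 = 0.125.
term2 = 0.5*ln(32/32.0) = 0.0.
DB = 0.125 + 0.0 = 0.1250

0.1250


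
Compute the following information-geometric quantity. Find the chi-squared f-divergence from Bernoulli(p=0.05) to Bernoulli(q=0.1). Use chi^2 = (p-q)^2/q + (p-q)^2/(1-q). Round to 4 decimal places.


Chi-squared divergence between Bernoulli distributions:
chi^2 = (p-q)^2/q + (p-q)^2/(1-q).
p = 0.05, q = 0.1, p-q = -0.05.
(p-q)^2 = 0.0025.
term1 = 0.0025/0.1 = 0.025.
term2 = 0.0025/0.9 = 0.002778.
chi^2 = 0.025 + 0.002778 = 0.0278

0.0278


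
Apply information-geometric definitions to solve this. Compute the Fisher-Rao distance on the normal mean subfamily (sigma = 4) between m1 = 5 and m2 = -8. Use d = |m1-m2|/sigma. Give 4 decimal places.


On the fixed-variance normal subfamily, geodesic distance = |m1-m2|/sigma.
|5 - -8| = 13.
sigma = 4.
d = 13/4 = 3.2500

3.2500


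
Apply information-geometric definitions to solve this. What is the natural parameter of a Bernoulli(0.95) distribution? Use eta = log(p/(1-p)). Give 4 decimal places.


Natural parameter for Bernoulli: eta = log(p/(1-p)).
p = 0.95, 1-p = 0.05.
p/(1-p) = 19.0.
eta = log(19.0) = 2.9444

2.9444


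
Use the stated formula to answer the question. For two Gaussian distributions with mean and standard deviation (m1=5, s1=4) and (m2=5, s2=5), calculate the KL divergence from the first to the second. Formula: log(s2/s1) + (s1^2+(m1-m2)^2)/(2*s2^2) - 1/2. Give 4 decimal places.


KL divergence between normal distributions:
KL = log(s2/s1) + (s1^2 + (m1-m2)^2)/(2*s2^2) - 1/2.
log(5/4) = 0.223144.
(4^2 + (5-5)^2)/(2*5^2) = (16 + 0)/50 = 0.32.
KL = 0.223144 + 0.32 - 0.5 = 0.0431

0.0431


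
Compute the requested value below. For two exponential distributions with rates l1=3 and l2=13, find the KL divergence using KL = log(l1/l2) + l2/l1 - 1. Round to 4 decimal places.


KL divergence for exponential family:
KL = log(l1/l2) + l2/l1 - 1.
log(3/13) = -1.466337.
13/3 = 4.333333.
KL = -1.466337 + 4.333333 - 1 = 1.8670

1.8670


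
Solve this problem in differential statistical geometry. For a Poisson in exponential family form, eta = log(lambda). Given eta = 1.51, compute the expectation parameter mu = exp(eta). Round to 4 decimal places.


Expectation parameter for Poisson exponential family:
mu = exp(eta).
eta = 1.51.
mu = exp(1.51) = 4.5267

4.5267


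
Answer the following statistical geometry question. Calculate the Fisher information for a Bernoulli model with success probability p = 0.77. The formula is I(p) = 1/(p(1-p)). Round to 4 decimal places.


For Bernoulli(p), Fisher information is I(p) = 1/(p*(1-p)).
p = 0.77, 1-p = 0.23.
p*(1-p) = 0.1771.
I(p) = 1/0.1771 = 5.6465

5.6465


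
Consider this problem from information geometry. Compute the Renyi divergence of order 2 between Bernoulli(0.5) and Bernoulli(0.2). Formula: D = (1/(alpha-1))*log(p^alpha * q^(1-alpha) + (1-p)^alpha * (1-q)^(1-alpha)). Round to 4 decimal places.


Renyi divergence of order alpha between Bernoulli distributions:
D = (1/(alpha-1))*log(p^alpha * q^(1-alpha) + (1-p)^alpha * (1-q)^(1-alpha)).
alpha = 2, p = 0.5, q = 0.2.
p^alpha * q^(1-alpha) = 0.5^2 * 0.2^-1 = 1.25.
(1-p)^alpha * (1-q)^(1-alpha) = 0.5^2 * 0.8^-1 = 0.3125.
sum = 1.25 + 0.3125 = 1.5625.
D = (1/1)*log(1.5625) = 0.4463

0.4463


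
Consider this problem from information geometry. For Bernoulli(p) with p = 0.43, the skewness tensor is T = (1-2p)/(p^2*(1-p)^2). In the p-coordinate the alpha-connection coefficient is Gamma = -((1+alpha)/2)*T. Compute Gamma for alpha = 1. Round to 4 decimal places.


Skewness (Amari-Chentsov) tensor: T = (1-2p)/(p^2*(1-p)^2).
p = 0.43, 1-2p = 0.14, p^2 = 0.1849, (1-p)^2 = 0.3249.
T = 0.14/(0.1849 * 0.3249) = 2.330459.
In the p-coordinate, Gamma^(alpha) = Gamma^(0) - (alpha/2)*T with Gamma^(0) = (1/2)*g'(p) = -T/2,
so Gamma^(alpha) = -((1+alpha)/2)*T.
alpha = 1, -(1+alpha)/2 = -1.0.
Gamma = -1.0 * 2.330459 = -2.3305

-2.3305


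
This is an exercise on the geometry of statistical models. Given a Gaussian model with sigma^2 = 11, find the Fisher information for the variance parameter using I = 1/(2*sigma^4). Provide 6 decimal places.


Fisher information for variance: I(sigma^2) = 1/(2*sigma^4).
sigma^2 = 11, so sigma^4 = 121.
I = 1/(2*121) = 1/242 = 0.004132

0.004132


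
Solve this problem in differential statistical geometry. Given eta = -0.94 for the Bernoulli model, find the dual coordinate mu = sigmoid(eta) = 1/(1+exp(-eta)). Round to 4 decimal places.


Dual coordinate (expectation parameter) for Bernoulli:
mu = 1/(1+exp(-eta)).
eta = -0.94.
exp(-eta) = exp(0.94) = 2.559981.
mu = 1/(1+2.559981) = 0.2809

0.2809


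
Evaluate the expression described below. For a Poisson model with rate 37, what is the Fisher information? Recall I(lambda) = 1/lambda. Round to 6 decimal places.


Fisher information for Poisson: I(lambda) = 1/lambda.
lambda = 37.
I(lambda) = 1/37 = 0.027027

0.027027


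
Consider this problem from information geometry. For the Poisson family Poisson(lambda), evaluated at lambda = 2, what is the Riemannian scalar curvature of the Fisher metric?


This family has a single free parameter, so its statistical manifold
is 1-dimensional. The Riemann curvature tensor of any 1-dimensional
Riemannian manifold vanishes identically, so R = 0.

0


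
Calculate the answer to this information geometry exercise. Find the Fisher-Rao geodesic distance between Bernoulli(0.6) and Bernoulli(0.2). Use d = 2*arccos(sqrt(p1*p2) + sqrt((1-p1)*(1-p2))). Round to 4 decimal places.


Geodesic distance on Bernoulli manifold:
d(p1,p2) = 2*arccos(sqrt(p1*p2) + sqrt((1-p1)*(1-p2))).
sqrt(p1*p2) = sqrt(0.6*0.2) = 0.34641.
sqrt((1-p1)*(1-p2)) = sqrt(0.4*0.8) = 0.565685.
arg = 0.34641 + 0.565685 = 0.912096.
d = 2*arccos(0.912096) = 0.8449

0.8449


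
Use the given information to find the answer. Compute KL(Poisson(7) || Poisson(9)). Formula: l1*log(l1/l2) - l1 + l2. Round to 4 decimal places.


KL divergence for Poisson:
KL = l1*log(l1/l2) - l1 + l2.
l1 = 7, l2 = 9.
log(7/9) = -0.251314.
l1*log(l1/l2) = 7 * -0.251314 = -1.759201.
KL = -1.759201 - 7 + 9 = 0.2408

0.2408


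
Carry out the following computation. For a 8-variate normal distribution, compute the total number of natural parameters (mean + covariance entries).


Exponential family dimension calculation:
For 8-dim MVN: mean has 8 params, covariance has 8*9/2 = 36 unique entries.
Total dim = 8 + 36 = 44.

44


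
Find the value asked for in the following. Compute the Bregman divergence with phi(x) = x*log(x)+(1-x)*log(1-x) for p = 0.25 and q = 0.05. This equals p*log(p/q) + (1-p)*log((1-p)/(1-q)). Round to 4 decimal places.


Bregman divergence with negative entropy generator:
D = p*log(p/q) + (1-p)*log((1-p)/(1-q)).
p = 0.25, q = 0.05.
p*log(p/q) = 0.25*log(0.25/0.05) = 0.402359.
(1-p)*log((1-p)/(1-q)) = 0.75*log(0.75/0.95) = -0.177292.
D = 0.402359 + -0.177292 = 0.2251

0.2251


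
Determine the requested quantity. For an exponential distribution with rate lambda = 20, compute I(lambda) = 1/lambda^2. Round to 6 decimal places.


Fisher information for exponential: I(lambda) = 1/lambda^2.
lambda = 20, lambda^2 = 400.
I = 1/400 = 0.002500

0.002500


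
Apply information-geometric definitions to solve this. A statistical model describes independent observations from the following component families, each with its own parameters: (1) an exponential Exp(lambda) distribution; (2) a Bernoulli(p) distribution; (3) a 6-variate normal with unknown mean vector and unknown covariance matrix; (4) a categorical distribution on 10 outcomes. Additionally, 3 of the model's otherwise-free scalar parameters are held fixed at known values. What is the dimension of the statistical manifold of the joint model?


The dimension of a statistical manifold equals the number of free
(independent) real parameters of the model. For a product of independent
blocks the parameter counts add.
- exponential (lambda): 1.
- Bernoulli (p): 1.
- 6-variate normal: 6 (mean) + 6*7/2 = 21 (symmetric covariance) = 27.
- categorical on 10 outcomes (probabilities sum to 1): 10-1 = 9.
Total = 1 + 1 + 27 + 9 = 38.
3 parameter(s) fixed at known values: 38 - 3 = 35.
Dimension = 35

35


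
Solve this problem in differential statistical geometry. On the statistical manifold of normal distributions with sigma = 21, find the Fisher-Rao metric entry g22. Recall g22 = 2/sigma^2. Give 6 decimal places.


For the 2-parameter normal family, the Fisher metric has:
  g11 = 1/sigma^2, g22 = 2/sigma^2.
sigma = 21, sigma^2 = 441.
g22 = 0.004535

0.004535


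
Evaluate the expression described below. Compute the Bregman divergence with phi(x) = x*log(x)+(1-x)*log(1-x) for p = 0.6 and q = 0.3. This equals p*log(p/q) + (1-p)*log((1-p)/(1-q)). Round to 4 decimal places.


Bregman divergence with negative entropy generator:
D = p*log(p/q) + (1-p)*log((1-p)/(1-q)).
p = 0.6, q = 0.3.
p*log(p/q) = 0.6*log(0.6/0.3) = 0.415888.
(1-p)*log((1-p)/(1-q)) = 0.4*log(0.4/0.7) = -0.223846.
D = 0.415888 + -0.223846 = 0.1920

0.1920


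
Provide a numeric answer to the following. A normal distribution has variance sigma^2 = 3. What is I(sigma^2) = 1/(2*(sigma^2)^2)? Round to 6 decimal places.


Fisher information for variance: I(sigma^2) = 1/(2*sigma^4).
sigma^2 = 3, so sigma^4 = 9.
I = 1/(2*9) = 1/18 = 0.055556

0.055556


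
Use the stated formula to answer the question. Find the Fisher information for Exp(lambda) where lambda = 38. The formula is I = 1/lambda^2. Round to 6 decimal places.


Fisher information for exponential: I(lambda) = 1/lambda^2.
lambda = 38, lambda^2 = 1444.
I = 1/1444 = 0.000693

0.000693


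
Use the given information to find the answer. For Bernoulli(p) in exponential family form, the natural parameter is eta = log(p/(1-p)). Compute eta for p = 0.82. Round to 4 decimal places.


Natural parameter for Bernoulli: eta = log(p/(1-p)).
p = 0.82, 1-p = 0.18.
p/(1-p) = 4.555556.
eta = log(4.555556) = 1.5163

1.5163


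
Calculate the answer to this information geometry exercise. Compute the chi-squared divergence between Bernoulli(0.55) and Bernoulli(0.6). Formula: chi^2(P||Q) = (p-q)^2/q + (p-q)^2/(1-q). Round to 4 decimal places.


Chi-squared divergence between Bernoulli distributions:
chi^2 = (p-q)^2/q + (p-q)^2/(1-q).
p = 0.55, q = 0.6, p-q = -0.05.
(p-q)^2 = 0.0025.
term1 = 0.0025/0.6 = 0.004167.
term2 = 0.0025/0.4 = 0.00625.
chi^2 = 0.004167 + 0.00625 = 0.0104

0.0104


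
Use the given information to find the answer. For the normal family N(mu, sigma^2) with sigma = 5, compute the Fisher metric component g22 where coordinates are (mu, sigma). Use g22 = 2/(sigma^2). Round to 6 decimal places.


For the 2-parameter normal family, the Fisher metric has:
  g11 = 1/sigma^2, g22 = 2/sigma^2.
sigma = 5, sigma^2 = 25.
g22 = 0.080000

0.080000


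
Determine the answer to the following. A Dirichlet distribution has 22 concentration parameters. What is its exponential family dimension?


Exponential family dimension calculation:
Dirichlet with 22 components has 22 natural parameters.

22


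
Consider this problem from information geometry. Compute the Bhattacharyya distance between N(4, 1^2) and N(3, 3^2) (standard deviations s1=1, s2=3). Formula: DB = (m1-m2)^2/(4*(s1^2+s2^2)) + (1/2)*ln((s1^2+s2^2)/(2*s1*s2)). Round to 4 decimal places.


Bhattacharyya distance between two Gaussians:
DB = (m1-m2)^2/(4*(s1^2+s2^2)) + (1/2)*ln((s1^2+s2^2)/(2*s1*s2)).
(m1-m2)^2 = (1)^2 = 1.
s1^2+s2^2 = 1 + 9 = 10.
term1 = 1/40 = 0.025.
term2 = 0.5*ln(10/6.0) = 0.255413.
DB = 0.025 + 0.255413 = 0.2804

0.2804


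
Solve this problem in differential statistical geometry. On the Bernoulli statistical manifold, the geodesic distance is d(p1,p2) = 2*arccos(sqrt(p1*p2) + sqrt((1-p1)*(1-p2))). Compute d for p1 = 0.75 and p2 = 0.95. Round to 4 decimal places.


Geodesic distance on Bernoulli manifold:
d(p1,p2) = 2*arccos(sqrt(p1*p2) + sqrt((1-p1)*(1-p2))).
sqrt(p1*p2) = sqrt(0.75*0.95) = 0.844097.
sqrt((1-p1)*(1-p2)) = sqrt(0.25*0.05) = 0.111803.
arg = 0.844097 + 0.111803 = 0.955901.
d = 2*arccos(0.955901) = 0.5962

0.5962


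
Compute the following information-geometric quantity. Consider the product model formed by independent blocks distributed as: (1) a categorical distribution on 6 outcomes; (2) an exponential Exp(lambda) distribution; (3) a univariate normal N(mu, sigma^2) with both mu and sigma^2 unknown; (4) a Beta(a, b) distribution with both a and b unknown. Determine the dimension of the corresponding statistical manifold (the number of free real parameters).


The dimension of a statistical manifold equals the number of free
(independent) real parameters of the model. For a product of independent
blocks the parameter counts add.
- categorical on 6 outcomes (probabilities sum to 1): 6-1 = 5.
- exponential (lambda): 1.
- normal (mu, sigma^2): 2.
- Beta (a, b): 2.
Total = 5 + 1 + 2 + 2 = 10.
Dimension = 10

10


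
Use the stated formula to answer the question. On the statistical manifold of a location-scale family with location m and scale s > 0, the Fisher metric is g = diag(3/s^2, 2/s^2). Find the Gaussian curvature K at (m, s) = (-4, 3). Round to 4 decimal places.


The metric has the form g = (A dm^2 + B ds^2)/s^2 with A = 3, B = 2.
Substitute u = sqrt(A/B)*m: g = B*(du^2 + ds^2)/s^2, i.e. B times the
Poincare upper half-plane metric, which has constant Gaussian curvature -1.
Scaling a 2D metric by a constant c divides the Gaussian curvature by c,
so K = -1/B = -1/(2) = -0.5000 everywhere (the point (m, s) = (-4, 3) is irrelevant:
the curvature is constant).
The requested Gaussian curvature is K = -0.5000.

-0.5000


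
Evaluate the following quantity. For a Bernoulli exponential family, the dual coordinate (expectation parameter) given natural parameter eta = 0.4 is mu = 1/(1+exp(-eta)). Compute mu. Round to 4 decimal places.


Dual coordinate (expectation parameter) for Bernoulli:
mu = 1/(1+exp(-eta)).
eta = 0.4.
exp(-eta) = exp(-0.4) = 0.67032.
mu = 1/(1+0.67032) = 0.5987

0.5987


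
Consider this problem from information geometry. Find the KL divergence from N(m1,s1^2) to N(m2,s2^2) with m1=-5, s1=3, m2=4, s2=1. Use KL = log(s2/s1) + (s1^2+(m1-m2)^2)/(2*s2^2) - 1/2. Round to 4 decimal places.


KL divergence between normal distributions:
KL = log(s2/s1) + (s1^2 + (m1-m2)^2)/(2*s2^2) - 1/2.
log(1/3) = -1.098612.
(3^2 + (-5-4)^2)/(2*1^2) = (9 + 81)/2 = 45.0.
KL = -1.098612 + 45.0 - 0.5 = 43.4014

43.4014


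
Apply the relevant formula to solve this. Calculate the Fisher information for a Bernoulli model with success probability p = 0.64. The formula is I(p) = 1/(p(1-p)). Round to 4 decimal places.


For Bernoulli(p), Fisher information is I(p) = 1/(p*(1-p)).
p = 0.64, 1-p = 0.36.
p*(1-p) = 0.2304.
I(p) = 1/0.2304 = 4.3403

4.3403


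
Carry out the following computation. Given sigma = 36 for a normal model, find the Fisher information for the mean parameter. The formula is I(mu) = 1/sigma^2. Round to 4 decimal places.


The Fisher information for the mean of a normal distribution is I(mu) = 1/sigma^2.
sigma = 36, so sigma^2 = 1296.
I(mu) = 1/1296 = 0.0008

0.0008


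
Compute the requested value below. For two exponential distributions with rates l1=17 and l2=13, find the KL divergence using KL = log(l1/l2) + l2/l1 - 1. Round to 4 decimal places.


KL divergence for exponential family:
KL = log(l1/l2) + l2/l1 - 1.
log(17/13) = 0.268264.
13/17 = 0.764706.
KL = 0.268264 + 0.764706 - 1 = 0.0330

0.0330


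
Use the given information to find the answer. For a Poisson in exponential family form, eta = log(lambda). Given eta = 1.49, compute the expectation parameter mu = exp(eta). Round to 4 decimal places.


Expectation parameter for Poisson exponential family:
mu = exp(eta).
eta = 1.49.
mu = exp(1.49) = 4.4371

4.4371


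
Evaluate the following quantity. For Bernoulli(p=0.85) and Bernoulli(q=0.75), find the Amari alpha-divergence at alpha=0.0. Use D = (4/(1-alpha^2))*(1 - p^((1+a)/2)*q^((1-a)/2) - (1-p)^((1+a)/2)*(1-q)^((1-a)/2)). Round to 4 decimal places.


Amari alpha-divergence:
D = (4/(1-alpha^2))*(1 - p^((1+a)/2)*q^((1-a)/2) - (1-p)^((1+a)/2)*(1-q)^((1-a)/2)).
alpha = 0.0, p = 0.85, q = 0.75.
e1 = (1+alpha)/2 = 0.5, e2 = (1-alpha)/2 = 0.5.
t1 = p^e1 * q^e2 = 0.85^0.5 * 0.75^0.5 = 0.798436.
t2 = (1-p)^e1 * (1-q)^e2 = 0.15^0.5 * 0.25^0.5 = 0.193649.
4/(1-alpha^2) = 4.0.
D = 4.0*(1 - 0.798436 - 0.193649) = 0.0317

0.0317


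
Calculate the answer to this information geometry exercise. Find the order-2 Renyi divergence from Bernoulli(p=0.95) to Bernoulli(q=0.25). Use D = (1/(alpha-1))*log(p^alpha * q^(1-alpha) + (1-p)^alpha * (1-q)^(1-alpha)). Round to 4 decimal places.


Renyi divergence of order alpha between Bernoulli distributions:
D = (1/(alpha-1))*log(p^alpha * q^(1-alpha) + (1-p)^alpha * (1-q)^(1-alpha)).
alpha = 2, p = 0.95, q = 0.25.
p^alpha * q^(1-alpha) = 0.95^2 * 0.25^-1 = 3.61.
(1-p)^alpha * (1-q)^(1-alpha) = 0.05^2 * 0.75^-1 = 0.003333.
sum = 3.61 + 0.003333 = 3.613333.
D = (1/1)*log(3.613333) = 1.2846

1.2846


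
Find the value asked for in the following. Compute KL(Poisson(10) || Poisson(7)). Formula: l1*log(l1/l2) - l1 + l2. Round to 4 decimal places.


KL divergence for Poisson:
KL = l1*log(l1/l2) - l1 + l2.
l1 = 10, l2 = 7.
log(10/7) = 0.356675.
l1*log(l1/l2) = 10 * 0.356675 = 3.566749.
KL = 3.566749 - 10 + 7 = 0.5667

0.5667


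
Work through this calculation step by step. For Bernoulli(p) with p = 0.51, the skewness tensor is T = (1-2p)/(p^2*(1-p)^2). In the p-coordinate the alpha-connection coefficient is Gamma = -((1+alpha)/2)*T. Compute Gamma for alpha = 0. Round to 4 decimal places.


Skewness (Amari-Chentsov) tensor: T = (1-2p)/(p^2*(1-p)^2).
p = 0.51, 1-2p = -0.02, p^2 = 0.2601, (1-p)^2 = 0.2401.
T = -0.02/(0.2601 * 0.2401) = -0.320256.
In the p-coordinate, Gamma^(alpha) = Gamma^(0) - (alpha/2)*T with Gamma^(0) = (1/2)*g'(p) = -T/2,
so Gamma^(alpha) = -((1+alpha)/2)*T.
alpha = 0, -(1+alpha)/2 = -0.5.
Gamma = -0.5 * -0.320256 = 0.1601

0.1601


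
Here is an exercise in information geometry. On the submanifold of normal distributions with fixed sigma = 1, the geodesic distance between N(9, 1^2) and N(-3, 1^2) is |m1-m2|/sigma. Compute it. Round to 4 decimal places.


On the fixed-variance normal subfamily, geodesic distance = |m1-m2|/sigma.
|9 - -3| = 12.
sigma = 1.
d = 12/1 = 12.0000

12.0000


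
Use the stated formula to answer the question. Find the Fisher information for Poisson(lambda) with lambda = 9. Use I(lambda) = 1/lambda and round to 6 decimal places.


Fisher information for Poisson: I(lambda) = 1/lambda.
lambda = 9.
I(lambda) = 1/9 = 0.111111

0.111111


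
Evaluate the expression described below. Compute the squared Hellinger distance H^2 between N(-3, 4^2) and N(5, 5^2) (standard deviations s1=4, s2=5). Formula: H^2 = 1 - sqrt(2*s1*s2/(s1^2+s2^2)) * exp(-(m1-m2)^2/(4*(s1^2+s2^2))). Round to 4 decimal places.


Squared Hellinger distance for Gaussians:
H^2 = 1 - sqrt(2*s1*s2/(s1^2+s2^2)) * exp(-(m1-m2)^2/(4*(s1^2+s2^2))).
s1^2 = 16, s2^2 = 25, s1^2+s2^2 = 41.
sqrt(2*4*5/(41)) = 0.98773.
(m1-m2)^2 = (-8)^2 = 64.
exp(-64/(4*41)) = exp(-0.390244) = 0.676892.
H^2 = 1 - 0.98773*0.676892 = 0.3314

0.3314


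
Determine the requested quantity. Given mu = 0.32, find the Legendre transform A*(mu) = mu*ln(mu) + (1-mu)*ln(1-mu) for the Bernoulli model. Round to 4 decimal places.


Legendre transform for Bernoulli:
A*(mu) = mu*log(mu) + (1-mu)*log(1-mu).
mu = 0.32, 1-mu = 0.68.
mu*log(mu) = 0.32*log(0.32) = -0.364619.
(1-mu)*log(1-mu) = 0.68*log(0.68) = -0.26225.
A* = -0.364619 + -0.26225 = -0.6269

-0.6269


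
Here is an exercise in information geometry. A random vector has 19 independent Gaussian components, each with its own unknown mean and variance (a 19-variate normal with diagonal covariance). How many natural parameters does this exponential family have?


Exponential family dimension calculation:
Each univariate normal has two natural parameters (mu/sigma^2 and -1/(2 sigma^2)).
With 19 independent components, dim = 2 * 19 = 38.

38


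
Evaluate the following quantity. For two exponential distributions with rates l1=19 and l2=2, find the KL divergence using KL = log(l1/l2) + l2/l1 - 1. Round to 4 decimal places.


KL divergence for exponential family:
KL = log(l1/l2) + l2/l1 - 1.
log(19/2) = 2.251292.
2/19 = 0.105263.
KL = 2.251292 + 0.105263 - 1 = 1.3566

1.3566


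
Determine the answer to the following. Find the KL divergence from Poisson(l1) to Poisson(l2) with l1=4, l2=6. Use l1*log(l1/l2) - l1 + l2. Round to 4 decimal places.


KL divergence for Poisson:
KL = l1*log(l1/l2) - l1 + l2.
l1 = 4, l2 = 6.
log(4/6) = -0.405465.
l1*log(l1/l2) = 4 * -0.405465 = -1.62186.
KL = -1.62186 - 4 + 6 = 0.3781

0.3781


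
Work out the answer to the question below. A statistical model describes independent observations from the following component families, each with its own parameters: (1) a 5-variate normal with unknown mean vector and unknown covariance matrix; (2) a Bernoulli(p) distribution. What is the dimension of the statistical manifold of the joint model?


The dimension of a statistical manifold equals the number of free
(independent) real parameters of the model. For a product of independent
blocks the parameter counts add.
- 5-variate normal: 5 (mean) + 5*6/2 = 15 (symmetric covariance) = 20.
- Bernoulli (p): 1.
Total = 20 + 1 = 21.
Dimension = 21

21


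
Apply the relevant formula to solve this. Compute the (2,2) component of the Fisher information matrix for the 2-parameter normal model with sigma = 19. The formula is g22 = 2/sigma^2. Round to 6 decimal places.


For the 2-parameter normal family, the Fisher metric has:
  g11 = 1/sigma^2, g22 = 2/sigma^2.
sigma = 19, sigma^2 = 361.
g22 = 0.005540

0.005540


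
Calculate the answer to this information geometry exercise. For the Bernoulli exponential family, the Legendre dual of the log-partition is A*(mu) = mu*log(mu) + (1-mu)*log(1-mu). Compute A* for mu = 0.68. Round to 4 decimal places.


Legendre transform for Bernoulli:
A*(mu) = mu*log(mu) + (1-mu)*log(1-mu).
mu = 0.68, 1-mu = 0.32.
mu*log(mu) = 0.68*log(0.68) = -0.26225.
(1-mu)*log(1-mu) = 0.32*log(0.32) = -0.364619.
A* = -0.26225 + -0.364619 = -0.6269

-0.6269


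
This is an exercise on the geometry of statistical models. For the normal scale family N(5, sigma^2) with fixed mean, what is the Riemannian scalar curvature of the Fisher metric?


This family has a single free parameter, so its statistical manifold
is 1-dimensional. The Riemann curvature tensor of any 1-dimensional
Riemannian manifold vanishes identically, so R = 0.

0


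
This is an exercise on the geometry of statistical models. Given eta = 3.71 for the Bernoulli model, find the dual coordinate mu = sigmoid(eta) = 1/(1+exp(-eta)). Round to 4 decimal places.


Dual coordinate (expectation parameter) for Bernoulli:
mu = 1/(1+exp(-eta)).
eta = 3.71.
exp(-eta) = exp(-3.71) = 0.024478.
mu = 1/(1+0.024478) = 0.9761

0.9761


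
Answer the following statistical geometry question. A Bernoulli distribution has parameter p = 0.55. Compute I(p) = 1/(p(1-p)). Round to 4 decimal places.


For Bernoulli(p), Fisher information is I(p) = 1/(p*(1-p)).
p = 0.55, 1-p = 0.45.
p*(1-p) = 0.2475.
I(p) = 1/0.2475 = 4.0404

4.0404


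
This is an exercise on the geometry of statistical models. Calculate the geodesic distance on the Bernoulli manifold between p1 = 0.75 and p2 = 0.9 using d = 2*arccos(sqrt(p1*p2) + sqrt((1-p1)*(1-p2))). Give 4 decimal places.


Geodesic distance on Bernoulli manifold:
d(p1,p2) = 2*arccos(sqrt(p1*p2) + sqrt((1-p1)*(1-p2))).
sqrt(p1*p2) = sqrt(0.75*0.9) = 0.821584.
sqrt((1-p1)*(1-p2)) = sqrt(0.25*0.1) = 0.158114.
arg = 0.821584 + 0.158114 = 0.979698.
d = 2*arccos(0.979698) = 0.4037

0.4037


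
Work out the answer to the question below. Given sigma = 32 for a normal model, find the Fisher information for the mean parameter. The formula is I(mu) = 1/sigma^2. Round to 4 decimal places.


The Fisher information for the mean of a normal distribution is I(mu) = 1/sigma^2.
sigma = 32, so sigma^2 = 1024.
I(mu) = 1/1024 = 0.0010

0.0010


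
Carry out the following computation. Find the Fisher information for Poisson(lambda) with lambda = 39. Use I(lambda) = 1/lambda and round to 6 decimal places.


Fisher information for Poisson: I(lambda) = 1/lambda.
lambda = 39.
I(lambda) = 1/39 = 0.025641

0.025641


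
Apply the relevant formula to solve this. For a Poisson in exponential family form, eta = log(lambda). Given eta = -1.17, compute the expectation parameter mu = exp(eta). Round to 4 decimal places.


Expectation parameter for Poisson exponential family:
mu = exp(eta).
eta = -1.17.
mu = exp(-1.17) = 0.3104

0.3104


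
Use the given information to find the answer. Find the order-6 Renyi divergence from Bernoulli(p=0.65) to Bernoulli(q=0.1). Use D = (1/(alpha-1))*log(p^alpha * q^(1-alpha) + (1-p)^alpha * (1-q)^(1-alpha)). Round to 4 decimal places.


Renyi divergence of order alpha between Bernoulli distributions:
D = (1/(alpha-1))*log(p^alpha * q^(1-alpha) + (1-p)^alpha * (1-q)^(1-alpha)).
alpha = 6, p = 0.65, q = 0.1.
p^alpha * q^(1-alpha) = 0.65^6 * 0.1^-5 = 7541.889062.
(1-p)^alpha * (1-q)^(1-alpha) = 0.35^6 * 0.9^-5 = 0.003113.
sum = 7541.889062 + 0.003113 = 7541.892176.
D = (1/5)*log(7541.892176) = 1.7856

1.7856
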